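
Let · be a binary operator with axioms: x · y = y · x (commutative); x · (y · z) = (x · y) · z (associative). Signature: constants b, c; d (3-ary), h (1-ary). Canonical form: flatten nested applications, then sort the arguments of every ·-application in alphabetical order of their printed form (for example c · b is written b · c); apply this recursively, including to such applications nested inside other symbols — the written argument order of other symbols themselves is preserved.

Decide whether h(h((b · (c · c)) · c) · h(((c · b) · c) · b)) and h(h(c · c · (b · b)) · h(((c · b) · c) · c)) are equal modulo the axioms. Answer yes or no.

Answer: yes — both canonical forms are h(h(b · b · c · c) · h(b · c · c · c))

Derivation:
Left:  h(h((b · (c · c)) · c) · h(((c · b) · c) · b))
  Focus inside:  h((b · (c · c)) · c) · h(((c · b) · c) · b)
  Inside:  h((b · (c · c)) · c)  →  h(b · c · c · c)
  Inside:  h(((c · b) · c) · b)  →  h(b · b · c · c)
  Order the arguments:  h(b · b · c · c) · h(b · c · c · c)
  Reassemble:  h(h(b · b · c · c) · h(b · c · c · c))
Right:  h(h(c · c · (b · b)) · h(((c · b) · c) · c))
  Work inside:  h(c · c · (b · b)) · h(((c · b) · c) · c)
  Canonicalize subterm:  h(c · c · (b · b))  →  h(b · b · c · c)
  Canonicalize subterm:  h(((c · b) · c) · c)  →  h(b · c · c · c)
  Sort arguments:  h(b · b · c · c) · h(b · c · c · c)
  Put back:  h(h(b · b · c · c) · h(b · c · c · c))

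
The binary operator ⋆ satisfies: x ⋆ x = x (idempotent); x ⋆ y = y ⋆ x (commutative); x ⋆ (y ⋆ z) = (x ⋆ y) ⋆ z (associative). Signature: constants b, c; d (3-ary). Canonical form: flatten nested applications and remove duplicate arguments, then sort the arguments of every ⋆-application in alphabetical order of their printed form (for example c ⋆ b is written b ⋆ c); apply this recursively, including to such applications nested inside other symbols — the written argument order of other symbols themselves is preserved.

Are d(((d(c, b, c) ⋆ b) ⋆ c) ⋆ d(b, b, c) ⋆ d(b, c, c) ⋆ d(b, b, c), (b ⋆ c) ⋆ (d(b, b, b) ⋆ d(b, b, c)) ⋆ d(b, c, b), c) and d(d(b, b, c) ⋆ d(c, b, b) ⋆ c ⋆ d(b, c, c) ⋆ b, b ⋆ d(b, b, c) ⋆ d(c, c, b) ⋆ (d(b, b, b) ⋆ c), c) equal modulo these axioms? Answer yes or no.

Answer: no — d(b ⋆ c ⋆ d(b, b, c) ⋆ d(b, c, c) ⋆ d(c, b, c), b ⋆ c ⋆ d(b, b, b) ⋆ d(b, b, c) ⋆ d(b, c, b), c) vs d(b ⋆ c ⋆ d(b, b, c) ⋆ d(b, c, c) ⋆ d(c, b, b), b ⋆ c ⋆ d(b, b, b) ⋆ d(b, b, c) ⋆ d(c, c, b), c)

Derivation:
Left:  d(((d(c, b, c) ⋆ b) ⋆ c) ⋆ d(b, b, c) ⋆ d(b, c, c) ⋆ d(b, b, c), (b ⋆ c) ⋆ (d(b, b, b) ⋆ d(b, b, c)) ⋆ d(b, c, b), c)
  Work inside:  ((d(c, b, c) ⋆ b) ⋆ c) ⋆ d(b, b, c) ⋆ d(b, c, c) ⋆ d(b, b, c)
  Flatten:  d(c, b, c) ⋆ b ⋆ c ⋆ d(b, b, c) ⋆ d(b, c, c) ⋆ d(b, b, c)
  Drop duplicates:  drop duplicate d(b, b, c)
  Sort arguments:  b ⋆ c ⋆ d(b, b, c) ⋆ d(b, c, c) ⋆ d(c, b, c)
  Reassemble:  d(b ⋆ c ⋆ d(b, b, c) ⋆ d(b, c, c) ⋆ d(c, b, c), b ⋆ c ⋆ d(b, b, b) ⋆ d(b, b, c) ⋆ d(b, c, b), c)
Right:  d(d(b, b, c) ⋆ d(c, b, b) ⋆ c ⋆ d(b, c, c) ⋆ b, b ⋆ d(b, b, c) ⋆ d(c, c, b) ⋆ (d(b, b, b) ⋆ c), c)
  Descend into:  b ⋆ d(b, b, c) ⋆ d(c, c, b) ⋆ (d(b, b, b) ⋆ c)
  Merge nested applications:  b ⋆ d(b, b, c) ⋆ d(c, c, b) ⋆ d(b, b, b) ⋆ c
  Order the arguments:  b ⋆ c ⋆ d(b, b, b) ⋆ d(b, b, c) ⋆ d(c, c, b)
  Rebuild:  d(b ⋆ c ⋆ d(b, b, c) ⋆ d(b, c, c) ⋆ d(c, b, b), b ⋆ c ⋆ d(b, b, b) ⋆ d(b, b, c) ⋆ d(c, c, b), c)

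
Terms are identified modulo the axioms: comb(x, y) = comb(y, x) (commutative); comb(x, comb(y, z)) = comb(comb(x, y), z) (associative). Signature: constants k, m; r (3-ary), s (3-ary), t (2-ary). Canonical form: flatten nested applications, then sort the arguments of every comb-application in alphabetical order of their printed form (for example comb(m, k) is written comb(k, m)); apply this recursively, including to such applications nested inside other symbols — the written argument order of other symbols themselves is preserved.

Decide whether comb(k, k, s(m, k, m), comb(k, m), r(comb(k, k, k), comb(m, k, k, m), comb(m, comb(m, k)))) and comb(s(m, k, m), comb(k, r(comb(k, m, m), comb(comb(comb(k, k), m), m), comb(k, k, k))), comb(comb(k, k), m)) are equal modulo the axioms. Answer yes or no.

Left:  comb(k, k, s(m, k, m), comb(k, m), r(comb(k, k, k), comb(m, k, k, m), comb(m, comb(m, k))))
  Merge nested applications:  comb(k, k, s(m, k, m), k, m, r(comb(k, k, k), comb(m, k, k, m), comb(m, comb(m, k))))
  Inside:  r(comb(k, k, k), comb(m, k, k, m), comb(m, comb(m, k)))  →  r(comb(k, k, k), comb(k, k, m, m), comb(k, m, m))
  Sort arguments:  comb(k, k, k, m, r(comb(k, k, k), comb(k, k, m, m), comb(k, m, m)), s(m, k, m))
Right:  comb(s(m, k, m), comb(k, r(comb(k, m, m), comb(comb(comb(k, k), m), m), comb(k, k, k))), comb(comb(k, k), m))
  Merge nested applications:  comb(s(m, k, m), k, r(comb(k, m, m), comb(comb(comb(k, k), m), m), comb(k, k, k)), k, k, m)
  Canonicalize subterm:  r(comb(k, m, m), comb(comb(comb(k, k), m), m), comb(k, k, k))  →  r(comb(k, m, m), comb(k, k, m, m), comb(k, k, k))
  Sort arguments:  comb(k, k, k, m, r(comb(k, m, m), comb(k, k, m, m), comb(k, k, k)), s(m, k, m))

Answer: no — comb(k, k, k, m, r(comb(k, k, k), comb(k, k, m, m), comb(k, m, m)), s(m, k, m)) vs comb(k, k, k, m, r(comb(k, m, m), comb(k, k, m, m), comb(k, k, k)), s(m, k, m))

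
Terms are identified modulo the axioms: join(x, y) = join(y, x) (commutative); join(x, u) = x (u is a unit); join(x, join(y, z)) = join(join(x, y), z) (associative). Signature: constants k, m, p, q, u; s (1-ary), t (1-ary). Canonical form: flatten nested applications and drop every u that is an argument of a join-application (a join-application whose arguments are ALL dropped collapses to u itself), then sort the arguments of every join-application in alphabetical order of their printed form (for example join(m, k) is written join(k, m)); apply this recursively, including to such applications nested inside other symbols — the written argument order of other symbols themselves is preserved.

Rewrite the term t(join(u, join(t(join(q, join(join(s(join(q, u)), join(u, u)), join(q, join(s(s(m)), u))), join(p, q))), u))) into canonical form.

Answer: t(t(join(p, q, q, q, s(q), s(s(m)))))

Derivation:
Work inside:  join(u, join(t(join(q, join(join(s(join(q, u)), join(u, u)), join(q, join(s(s(m)), u))), join(p, q))), u))
Flatten:  join(u, t(join(q, join(join(s(join(q, u)), join(u, u)), join(q, join(s(s(m)), u))), join(p, q))), u)
Canonicalize subterm:  t(join(q, join(join(s(join(q, u)), join(u, u)), join(q, join(s(s(m)), u))), join(p, q)))  →  t(join(p, q, q, q, s(q), s(s(m))))
Unit:  drop u (×2)
Sort:  t(join(p, q, q, q, s(q), s(s(m))))
Rebuild:  t(t(join(p, q, q, q, s(q), s(s(m)))))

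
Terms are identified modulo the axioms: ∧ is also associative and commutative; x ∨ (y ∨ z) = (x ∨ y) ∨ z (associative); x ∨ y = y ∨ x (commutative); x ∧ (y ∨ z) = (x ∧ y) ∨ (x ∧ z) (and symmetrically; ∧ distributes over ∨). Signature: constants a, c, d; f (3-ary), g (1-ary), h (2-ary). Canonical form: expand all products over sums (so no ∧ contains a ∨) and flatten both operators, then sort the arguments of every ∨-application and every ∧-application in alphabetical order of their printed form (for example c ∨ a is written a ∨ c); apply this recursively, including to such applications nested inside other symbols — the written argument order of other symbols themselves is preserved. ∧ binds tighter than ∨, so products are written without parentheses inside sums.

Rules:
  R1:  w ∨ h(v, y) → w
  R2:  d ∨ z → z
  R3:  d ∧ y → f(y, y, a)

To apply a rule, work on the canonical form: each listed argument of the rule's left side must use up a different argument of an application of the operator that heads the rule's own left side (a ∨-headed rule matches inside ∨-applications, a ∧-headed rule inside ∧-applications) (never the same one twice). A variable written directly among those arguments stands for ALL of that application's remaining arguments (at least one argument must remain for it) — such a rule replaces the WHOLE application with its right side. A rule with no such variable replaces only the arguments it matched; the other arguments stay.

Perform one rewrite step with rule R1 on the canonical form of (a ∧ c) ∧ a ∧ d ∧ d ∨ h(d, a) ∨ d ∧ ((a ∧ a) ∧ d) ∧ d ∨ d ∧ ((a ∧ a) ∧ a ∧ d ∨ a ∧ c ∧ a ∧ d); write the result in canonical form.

Canonical form:  a ∧ a ∧ a ∧ d ∧ d ∨ a ∧ a ∧ c ∧ d ∧ d ∨ a ∧ a ∧ c ∧ d ∧ d ∨ a ∧ a ∧ d ∧ d ∧ d ∨ h(d, a)
Match R1:  consume h(d, a);  v := d, w := a ∧ a ∧ a ∧ d ∧ d ∨ a ∧ a ∧ c ∧ d ∧ d ∨ a ∧ a ∧ c ∧ d ∧ d ∨ a ∧ a ∧ d ∧ d ∧ d, y := a
The extension variable absorbs all remaining arguments, so the whole application is rewritten.
Result:  a ∧ a ∧ a ∧ d ∧ d ∨ a ∧ a ∧ c ∧ d ∧ d ∨ a ∧ a ∧ c ∧ d ∧ d ∨ a ∧ a ∧ d ∧ d ∧ d

Answer: a ∧ a ∧ a ∧ d ∧ d ∨ a ∧ a ∧ c ∧ d ∧ d ∨ a ∧ a ∧ c ∧ d ∧ d ∨ a ∧ a ∧ d ∧ d ∧ d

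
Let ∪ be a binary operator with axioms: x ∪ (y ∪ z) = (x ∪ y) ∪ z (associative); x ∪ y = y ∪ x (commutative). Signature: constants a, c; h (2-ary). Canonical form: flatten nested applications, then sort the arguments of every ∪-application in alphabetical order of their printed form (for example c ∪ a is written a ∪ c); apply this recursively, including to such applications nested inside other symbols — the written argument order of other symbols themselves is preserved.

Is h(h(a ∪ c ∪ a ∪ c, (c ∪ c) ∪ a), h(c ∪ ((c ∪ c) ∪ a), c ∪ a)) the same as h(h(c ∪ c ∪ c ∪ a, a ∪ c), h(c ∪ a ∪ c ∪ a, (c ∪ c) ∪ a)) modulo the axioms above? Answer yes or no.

Answer: no — h(h(a ∪ a ∪ c ∪ c, a ∪ c ∪ c), h(a ∪ c ∪ c ∪ c, a ∪ c)) vs h(h(a ∪ c ∪ c ∪ c, a ∪ c), h(a ∪ a ∪ c ∪ c, a ∪ c ∪ c))

Derivation:
Left:  h(h(a ∪ c ∪ a ∪ c, (c ∪ c) ∪ a), h(c ∪ ((c ∪ c) ∪ a), c ∪ a))
  Work inside:  c ∪ ((c ∪ c) ∪ a)
  Un-nest:  c ∪ c ∪ c ∪ a
  Sort:  a ∪ c ∪ c ∪ c
  Rebuild:  h(h(a ∪ a ∪ c ∪ c, a ∪ c ∪ c), h(a ∪ c ∪ c ∪ c, a ∪ c))
Right:  h(h(c ∪ c ∪ c ∪ a, a ∪ c), h(c ∪ a ∪ c ∪ a, (c ∪ c) ∪ a))
  Descend into:  (c ∪ c) ∪ a
  Flatten:  c ∪ c ∪ a
  Sort arguments:  a ∪ c ∪ c
  Put back:  h(h(a ∪ c ∪ c ∪ c, a ∪ c), h(a ∪ a ∪ c ∪ c, a ∪ c ∪ c))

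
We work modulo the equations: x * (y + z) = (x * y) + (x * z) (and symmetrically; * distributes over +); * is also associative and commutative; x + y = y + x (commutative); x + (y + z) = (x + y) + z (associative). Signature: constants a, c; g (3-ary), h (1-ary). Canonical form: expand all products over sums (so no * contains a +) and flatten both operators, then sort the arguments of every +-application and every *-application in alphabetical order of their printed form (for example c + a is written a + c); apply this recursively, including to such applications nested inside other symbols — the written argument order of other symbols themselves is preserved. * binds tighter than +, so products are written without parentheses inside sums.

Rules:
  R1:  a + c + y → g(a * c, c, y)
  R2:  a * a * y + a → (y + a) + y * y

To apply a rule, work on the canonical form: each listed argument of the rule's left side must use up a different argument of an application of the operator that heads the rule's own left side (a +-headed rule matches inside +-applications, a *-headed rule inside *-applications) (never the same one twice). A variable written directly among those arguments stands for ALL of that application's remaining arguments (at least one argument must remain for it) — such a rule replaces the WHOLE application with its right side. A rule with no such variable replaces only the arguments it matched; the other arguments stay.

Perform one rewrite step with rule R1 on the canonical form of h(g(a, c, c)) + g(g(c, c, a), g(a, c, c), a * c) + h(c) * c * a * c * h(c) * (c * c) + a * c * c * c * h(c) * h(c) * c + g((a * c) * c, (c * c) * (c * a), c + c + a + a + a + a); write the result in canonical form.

Canonical form:  a * c * c * c * c * h(c) * h(c) + a * c * c * c * c * h(c) * h(c) + g(a * c * c, a * c * c * c, a + a + a + a + c + c) + g(g(c, c, a), g(a, c, c), a * c) + h(g(a, c, c))
Apply R1:  consuming a, c;  y := a + a + a + c
The variable takes the whole remainder — replace the entire application.
Result:  a * c * c * c * c * h(c) * h(c) + a * c * c * c * c * h(c) * h(c) + g(a * c * c, a * c * c * c, g(a * c, c, a + a + a + c)) + g(g(c, c, a), g(a, c, c), a * c) + h(g(a, c, c))

Answer: a * c * c * c * c * h(c) * h(c) + a * c * c * c * c * h(c) * h(c) + g(a * c * c, a * c * c * c, g(a * c, c, a + a + a + c)) + g(g(c, c, a), g(a, c, c), a * c) + h(g(a, c, c))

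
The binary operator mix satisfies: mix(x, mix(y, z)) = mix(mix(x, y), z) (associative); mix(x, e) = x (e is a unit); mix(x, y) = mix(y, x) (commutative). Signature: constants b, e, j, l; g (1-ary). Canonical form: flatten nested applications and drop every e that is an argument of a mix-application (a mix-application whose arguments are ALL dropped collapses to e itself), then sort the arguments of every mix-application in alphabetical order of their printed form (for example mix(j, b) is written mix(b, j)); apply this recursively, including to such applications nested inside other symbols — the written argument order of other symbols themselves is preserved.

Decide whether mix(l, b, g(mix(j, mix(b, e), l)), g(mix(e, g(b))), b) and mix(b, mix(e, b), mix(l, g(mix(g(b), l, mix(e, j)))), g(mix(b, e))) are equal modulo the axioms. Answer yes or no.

Answer: no — mix(b, b, g(g(b)), g(mix(b, j, l)), l) vs mix(b, b, g(b), g(mix(g(b), j, l)), l)

Derivation:
Left:  mix(l, b, g(mix(j, mix(b, e), l)), g(mix(e, g(b))), b)
  Canonicalize subterm:  g(mix(j, mix(b, e), l))  →  g(mix(b, j, l))
  Canonicalize subterm:  g(mix(e, g(b)))  →  g(g(b))
  Order the arguments:  mix(b, b, g(g(b)), g(mix(b, j, l)), l)
Right:  mix(b, mix(e, b), mix(l, g(mix(g(b), l, mix(e, j)))), g(mix(b, e)))
  Flatten:  mix(b, e, b, l, g(mix(g(b), l, mix(e, j))), g(mix(b, e)))
  Simplify inside:  g(mix(g(b), l, mix(e, j)))  →  g(mix(g(b), j, l))
  Simplify inside:  g(mix(b, e))  →  g(b)
  Unit:  drop e
  Order the arguments:  mix(b, b, g(b), g(mix(g(b), j, l)), l)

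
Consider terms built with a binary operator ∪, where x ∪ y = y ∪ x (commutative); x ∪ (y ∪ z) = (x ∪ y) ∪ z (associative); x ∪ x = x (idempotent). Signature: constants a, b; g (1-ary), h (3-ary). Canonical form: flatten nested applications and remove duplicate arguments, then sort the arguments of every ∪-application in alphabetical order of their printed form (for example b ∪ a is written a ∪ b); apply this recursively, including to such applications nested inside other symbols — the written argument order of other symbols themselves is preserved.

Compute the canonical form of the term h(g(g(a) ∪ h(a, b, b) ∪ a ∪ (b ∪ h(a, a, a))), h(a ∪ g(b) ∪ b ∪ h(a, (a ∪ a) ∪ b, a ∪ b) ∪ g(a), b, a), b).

Answer: h(g(a ∪ b ∪ g(a) ∪ h(a, a, a) ∪ h(a, b, b)), h(a ∪ b ∪ g(a) ∪ g(b) ∪ h(a, a ∪ b, a ∪ b), b, a), b)

Derivation:
Focus inside:  a ∪ g(b) ∪ b ∪ h(a, (a ∪ a) ∪ b, a ∪ b) ∪ g(a)
Canonicalize subterm:  h(a, (a ∪ a) ∪ b, a ∪ b)  →  h(a, a ∪ b, a ∪ b)
Sort arguments:  a ∪ b ∪ g(a) ∪ g(b) ∪ h(a, a ∪ b, a ∪ b)
Rebuild:  h(g(a ∪ b ∪ g(a) ∪ h(a, a, a) ∪ h(a, b, b)), h(a ∪ b ∪ g(a) ∪ g(b) ∪ h(a, a ∪ b, a ∪ b), b, a), b)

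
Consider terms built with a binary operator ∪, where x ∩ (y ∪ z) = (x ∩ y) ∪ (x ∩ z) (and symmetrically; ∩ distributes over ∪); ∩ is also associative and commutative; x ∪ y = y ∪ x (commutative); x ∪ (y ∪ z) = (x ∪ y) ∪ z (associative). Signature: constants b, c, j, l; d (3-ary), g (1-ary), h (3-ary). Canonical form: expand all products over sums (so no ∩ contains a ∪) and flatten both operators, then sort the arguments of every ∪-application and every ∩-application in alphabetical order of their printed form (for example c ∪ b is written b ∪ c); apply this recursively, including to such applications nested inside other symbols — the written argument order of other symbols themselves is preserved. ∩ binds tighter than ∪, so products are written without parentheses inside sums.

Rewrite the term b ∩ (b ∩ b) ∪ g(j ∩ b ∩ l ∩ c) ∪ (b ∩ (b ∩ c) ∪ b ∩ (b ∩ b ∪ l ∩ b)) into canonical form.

Distribute:  b ∩ b ∩ b ∪ g(b ∩ c ∩ j ∩ l) ∪ b ∩ b ∩ c ∪ b ∩ b ∩ b ∪ b ∩ b ∩ l
Order the arguments:  b ∩ b ∩ b ∪ b ∩ b ∩ b ∪ b ∩ b ∩ c ∪ b ∩ b ∩ l ∪ g(b ∩ c ∩ j ∩ l)

Answer: b ∩ b ∩ b ∪ b ∩ b ∩ b ∪ b ∩ b ∩ c ∪ b ∩ b ∩ l ∪ g(b ∩ c ∩ j ∩ l)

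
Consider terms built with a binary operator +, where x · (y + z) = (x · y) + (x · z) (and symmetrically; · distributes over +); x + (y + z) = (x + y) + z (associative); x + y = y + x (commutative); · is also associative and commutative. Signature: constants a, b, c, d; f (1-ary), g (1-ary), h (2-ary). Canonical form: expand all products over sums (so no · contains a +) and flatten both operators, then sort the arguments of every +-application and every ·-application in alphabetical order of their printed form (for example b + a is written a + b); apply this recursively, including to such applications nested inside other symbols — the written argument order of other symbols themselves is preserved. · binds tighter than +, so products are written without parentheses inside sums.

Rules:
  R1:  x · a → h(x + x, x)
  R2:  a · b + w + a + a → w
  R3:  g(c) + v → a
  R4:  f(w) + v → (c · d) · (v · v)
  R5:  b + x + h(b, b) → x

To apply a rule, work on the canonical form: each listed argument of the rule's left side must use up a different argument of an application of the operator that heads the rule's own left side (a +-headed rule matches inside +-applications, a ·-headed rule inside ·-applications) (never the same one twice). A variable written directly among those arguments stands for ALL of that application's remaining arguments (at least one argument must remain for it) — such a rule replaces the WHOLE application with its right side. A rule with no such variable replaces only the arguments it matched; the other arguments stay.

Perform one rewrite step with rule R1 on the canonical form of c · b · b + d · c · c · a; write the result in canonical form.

Answer: b · b · c + h(c · c · d + c · c · d, c · c · d)

Derivation:
Canonical form:  a · c · c · d + b · b · c
R1 matches:  uses a;  x := c · c · d
The extension variable absorbs all remaining arguments, so the whole application is rewritten.
Result:  b · b · c + h(c · c · d + c · c · d, c · c · d)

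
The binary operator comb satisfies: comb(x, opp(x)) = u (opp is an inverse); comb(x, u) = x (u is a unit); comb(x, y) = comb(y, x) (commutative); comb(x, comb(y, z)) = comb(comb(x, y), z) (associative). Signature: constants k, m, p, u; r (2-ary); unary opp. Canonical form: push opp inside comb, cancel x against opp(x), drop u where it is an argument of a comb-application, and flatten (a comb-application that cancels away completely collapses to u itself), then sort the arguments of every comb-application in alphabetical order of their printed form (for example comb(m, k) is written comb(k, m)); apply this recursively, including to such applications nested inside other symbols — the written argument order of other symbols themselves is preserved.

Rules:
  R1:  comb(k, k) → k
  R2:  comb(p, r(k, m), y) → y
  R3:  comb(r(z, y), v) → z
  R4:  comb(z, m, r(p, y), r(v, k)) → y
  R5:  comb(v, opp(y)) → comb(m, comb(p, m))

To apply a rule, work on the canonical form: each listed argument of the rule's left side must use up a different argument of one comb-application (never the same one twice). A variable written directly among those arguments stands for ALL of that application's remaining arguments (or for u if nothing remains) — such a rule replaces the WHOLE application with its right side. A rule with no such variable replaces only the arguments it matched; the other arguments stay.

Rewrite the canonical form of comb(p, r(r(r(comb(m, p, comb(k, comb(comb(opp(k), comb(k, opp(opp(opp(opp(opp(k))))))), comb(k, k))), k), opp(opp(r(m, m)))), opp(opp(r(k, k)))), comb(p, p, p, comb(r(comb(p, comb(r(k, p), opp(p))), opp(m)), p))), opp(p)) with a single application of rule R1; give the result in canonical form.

Canonical form:  r(r(r(comb(k, k, k, m, p), r(m, m)), r(k, k)), comb(p, p, p, p, r(r(k, p), opp(m))))
R1 matches:  uses k, k
Result:  r(r(r(comb(k, k, m, p), r(m, m)), r(k, k)), comb(p, p, p, p, r(r(k, p), opp(m))))

Answer: r(r(r(comb(k, k, m, p), r(m, m)), r(k, k)), comb(p, p, p, p, r(r(k, p), opp(m))))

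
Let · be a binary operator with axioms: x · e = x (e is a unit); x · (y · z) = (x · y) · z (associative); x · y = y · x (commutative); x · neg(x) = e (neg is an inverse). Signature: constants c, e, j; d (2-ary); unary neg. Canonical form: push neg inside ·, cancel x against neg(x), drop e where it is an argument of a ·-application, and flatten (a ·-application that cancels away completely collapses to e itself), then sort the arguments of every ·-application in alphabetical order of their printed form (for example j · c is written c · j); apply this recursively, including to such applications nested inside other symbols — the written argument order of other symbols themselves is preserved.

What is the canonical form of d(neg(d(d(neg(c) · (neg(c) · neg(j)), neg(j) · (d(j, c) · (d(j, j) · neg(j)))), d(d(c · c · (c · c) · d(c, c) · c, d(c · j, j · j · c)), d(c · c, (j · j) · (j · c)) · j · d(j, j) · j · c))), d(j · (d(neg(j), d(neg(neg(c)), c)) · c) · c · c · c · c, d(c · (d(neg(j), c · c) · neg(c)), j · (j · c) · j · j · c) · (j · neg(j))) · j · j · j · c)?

Answer: d(neg(d(d(neg(c) · neg(c) · neg(j), d(j, c) · d(j, j) · neg(j) · neg(j)), d(d(c · c · c · c · c · d(c, c), d(c · j, c · j · j)), c · d(c · c, c · j · j · j) · d(j, j) · j · j))), c · d(c · c · c · c · c · d(neg(j), d(c, c)) · j, d(d(neg(j), c · c), c · c · j · j · j · j)) · j · j · j)

Derivation:
Focus inside:  d(j · (d(neg(j), d(neg(neg(c)), c)) · c) · c · c · c · c, d(c · (d(neg(j), c · c) · neg(c)), j · (j · c) · j · j · c) · (j · neg(j))) · j · j · j · c
Push neg inside:  distribute neg over · and collapse double neg
Combine occurrences:  d(c · c · c · c · c · d(neg(j), d(c, c)) · j, d(d(neg(j), c · c), c · c · j · j · j · j)) · j · j · j · c
Sort arguments:  c · d(c · c · c · c · c · d(neg(j), d(c, c)) · j, d(d(neg(j), c · c), c · c · j · j · j · j)) · j · j · j
Reassemble:  d(neg(d(d(neg(c) · neg(c) · neg(j), d(j, c) · d(j, j) · neg(j) · neg(j)), d(d(c · c · c · c · c · d(c, c), d(c · j, c · j · j)), c · d(c · c, c · j · j · j) · d(j, j) · j · j))), c · d(c · c · c · c · c · d(neg(j), d(c, c)) · j, d(d(neg(j), c · c), c · c · j · j · j · j)) · j · j · j)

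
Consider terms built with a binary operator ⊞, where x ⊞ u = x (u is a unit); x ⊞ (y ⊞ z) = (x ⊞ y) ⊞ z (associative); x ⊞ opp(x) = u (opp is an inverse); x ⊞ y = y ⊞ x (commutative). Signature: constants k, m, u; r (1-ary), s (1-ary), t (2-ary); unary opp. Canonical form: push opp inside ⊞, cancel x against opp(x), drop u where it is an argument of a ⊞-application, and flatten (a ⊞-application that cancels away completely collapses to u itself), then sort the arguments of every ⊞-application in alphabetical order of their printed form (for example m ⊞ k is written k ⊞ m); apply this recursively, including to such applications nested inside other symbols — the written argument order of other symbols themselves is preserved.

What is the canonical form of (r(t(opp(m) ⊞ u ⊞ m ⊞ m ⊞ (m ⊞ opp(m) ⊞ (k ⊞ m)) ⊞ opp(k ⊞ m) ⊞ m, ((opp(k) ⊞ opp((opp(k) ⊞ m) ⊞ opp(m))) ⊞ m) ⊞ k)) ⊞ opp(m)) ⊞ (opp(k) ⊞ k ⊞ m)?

Answer: r(t(m ⊞ m, k ⊞ m))

Derivation:
Push opp inside:  distribute opp over ⊞ and collapse double opp
Cancel inverse pairs:  m cancels; k cancels
Collect:  r(t(m ⊞ m, k ⊞ m))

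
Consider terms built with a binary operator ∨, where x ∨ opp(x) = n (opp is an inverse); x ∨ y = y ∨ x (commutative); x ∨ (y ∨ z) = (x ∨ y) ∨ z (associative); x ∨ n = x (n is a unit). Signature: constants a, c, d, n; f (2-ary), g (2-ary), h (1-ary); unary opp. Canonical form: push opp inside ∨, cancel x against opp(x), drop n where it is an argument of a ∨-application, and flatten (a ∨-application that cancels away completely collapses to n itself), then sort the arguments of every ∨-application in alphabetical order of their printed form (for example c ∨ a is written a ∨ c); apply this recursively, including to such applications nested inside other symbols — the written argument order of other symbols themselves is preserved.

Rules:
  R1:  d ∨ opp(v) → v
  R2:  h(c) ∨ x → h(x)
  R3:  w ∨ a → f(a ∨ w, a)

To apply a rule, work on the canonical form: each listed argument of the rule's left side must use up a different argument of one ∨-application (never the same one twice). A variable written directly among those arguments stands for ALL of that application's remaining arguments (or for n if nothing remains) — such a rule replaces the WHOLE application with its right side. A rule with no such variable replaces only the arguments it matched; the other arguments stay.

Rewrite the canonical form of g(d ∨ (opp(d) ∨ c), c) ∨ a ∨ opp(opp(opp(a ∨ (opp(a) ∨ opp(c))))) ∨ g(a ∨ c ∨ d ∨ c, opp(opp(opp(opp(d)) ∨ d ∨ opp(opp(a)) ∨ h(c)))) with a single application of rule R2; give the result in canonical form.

Canonical form:  a ∨ c ∨ g(a ∨ c ∨ c ∨ d, a ∨ d ∨ d ∨ h(c)) ∨ g(c, c)
R2 matches:  uses h(c);  x := a ∨ d ∨ d
The variable takes the whole remainder — replace the entire application.
New term:  a ∨ c ∨ g(a ∨ c ∨ c ∨ d, h(a ∨ d ∨ d)) ∨ g(c, c)

Answer: a ∨ c ∨ g(a ∨ c ∨ c ∨ d, h(a ∨ d ∨ d)) ∨ g(c, c)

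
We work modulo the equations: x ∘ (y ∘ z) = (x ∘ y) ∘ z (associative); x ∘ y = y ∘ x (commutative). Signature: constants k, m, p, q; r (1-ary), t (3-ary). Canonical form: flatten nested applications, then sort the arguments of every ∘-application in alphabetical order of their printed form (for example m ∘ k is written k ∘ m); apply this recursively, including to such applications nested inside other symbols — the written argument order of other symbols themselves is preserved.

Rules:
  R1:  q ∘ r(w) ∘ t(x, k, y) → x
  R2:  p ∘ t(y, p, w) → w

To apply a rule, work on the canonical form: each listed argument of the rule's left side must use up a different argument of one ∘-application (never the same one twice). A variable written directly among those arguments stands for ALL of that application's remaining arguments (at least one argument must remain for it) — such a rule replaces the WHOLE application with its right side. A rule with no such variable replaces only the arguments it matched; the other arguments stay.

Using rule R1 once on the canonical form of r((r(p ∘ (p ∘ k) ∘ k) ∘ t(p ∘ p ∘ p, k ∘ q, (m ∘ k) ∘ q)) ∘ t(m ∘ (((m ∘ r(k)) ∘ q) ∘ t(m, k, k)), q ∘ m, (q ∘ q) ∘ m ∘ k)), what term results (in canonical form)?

Canonical form:  r(r(k ∘ k ∘ p ∘ p) ∘ t(m ∘ m ∘ q ∘ r(k) ∘ t(m, k, k), m ∘ q, k ∘ m ∘ q ∘ q) ∘ t(p ∘ p ∘ p, k ∘ q, k ∘ m ∘ q))
R1 matches:  uses q, r(k), t(m, k, k);  w := k, x := m, y := k
Giving:  r(r(k ∘ k ∘ p ∘ p) ∘ t(m ∘ m ∘ m, m ∘ q, k ∘ m ∘ q ∘ q) ∘ t(p ∘ p ∘ p, k ∘ q, k ∘ m ∘ q))

Answer: r(r(k ∘ k ∘ p ∘ p) ∘ t(m ∘ m ∘ m, m ∘ q, k ∘ m ∘ q ∘ q) ∘ t(p ∘ p ∘ p, k ∘ q, k ∘ m ∘ q))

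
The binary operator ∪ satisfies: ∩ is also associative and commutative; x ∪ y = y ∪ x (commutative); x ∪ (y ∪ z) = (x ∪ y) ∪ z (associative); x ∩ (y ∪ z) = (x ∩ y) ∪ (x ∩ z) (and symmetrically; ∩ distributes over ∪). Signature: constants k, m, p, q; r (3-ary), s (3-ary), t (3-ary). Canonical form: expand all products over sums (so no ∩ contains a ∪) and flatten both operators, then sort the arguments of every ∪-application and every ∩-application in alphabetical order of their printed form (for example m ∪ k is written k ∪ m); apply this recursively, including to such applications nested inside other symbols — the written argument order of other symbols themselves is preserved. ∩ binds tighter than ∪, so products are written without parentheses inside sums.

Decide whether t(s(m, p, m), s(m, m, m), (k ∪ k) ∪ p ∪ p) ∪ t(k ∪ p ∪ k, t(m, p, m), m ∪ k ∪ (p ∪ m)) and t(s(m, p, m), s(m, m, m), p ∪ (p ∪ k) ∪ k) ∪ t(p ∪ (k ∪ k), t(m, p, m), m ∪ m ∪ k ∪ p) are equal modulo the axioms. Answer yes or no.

Left:  t(s(m, p, m), s(m, m, m), (k ∪ k) ∪ p ∪ p) ∪ t(k ∪ p ∪ k, t(m, p, m), m ∪ k ∪ (p ∪ m))
  Un-nest:  t(s(m, p, m), s(m, m, m), k ∪ k ∪ p ∪ p) ∪ t(k ∪ k ∪ p, t(m, p, m), k ∪ m ∪ m ∪ p)
  Sort:  t(k ∪ k ∪ p, t(m, p, m), k ∪ m ∪ m ∪ p) ∪ t(s(m, p, m), s(m, m, m), k ∪ k ∪ p ∪ p)
Right:  t(s(m, p, m), s(m, m, m), p ∪ (p ∪ k) ∪ k) ∪ t(p ∪ (k ∪ k), t(m, p, m), m ∪ m ∪ k ∪ p)
  Un-nest:  t(s(m, p, m), s(m, m, m), k ∪ k ∪ p ∪ p) ∪ t(k ∪ k ∪ p, t(m, p, m), k ∪ m ∪ m ∪ p)
  Sort arguments:  t(k ∪ k ∪ p, t(m, p, m), k ∪ m ∪ m ∪ p) ∪ t(s(m, p, m), s(m, m, m), k ∪ k ∪ p ∪ p)

Answer: yes — both canonical forms are t(k ∪ k ∪ p, t(m, p, m), k ∪ m ∪ m ∪ p) ∪ t(s(m, p, m), s(m, m, m), k ∪ k ∪ p ∪ p)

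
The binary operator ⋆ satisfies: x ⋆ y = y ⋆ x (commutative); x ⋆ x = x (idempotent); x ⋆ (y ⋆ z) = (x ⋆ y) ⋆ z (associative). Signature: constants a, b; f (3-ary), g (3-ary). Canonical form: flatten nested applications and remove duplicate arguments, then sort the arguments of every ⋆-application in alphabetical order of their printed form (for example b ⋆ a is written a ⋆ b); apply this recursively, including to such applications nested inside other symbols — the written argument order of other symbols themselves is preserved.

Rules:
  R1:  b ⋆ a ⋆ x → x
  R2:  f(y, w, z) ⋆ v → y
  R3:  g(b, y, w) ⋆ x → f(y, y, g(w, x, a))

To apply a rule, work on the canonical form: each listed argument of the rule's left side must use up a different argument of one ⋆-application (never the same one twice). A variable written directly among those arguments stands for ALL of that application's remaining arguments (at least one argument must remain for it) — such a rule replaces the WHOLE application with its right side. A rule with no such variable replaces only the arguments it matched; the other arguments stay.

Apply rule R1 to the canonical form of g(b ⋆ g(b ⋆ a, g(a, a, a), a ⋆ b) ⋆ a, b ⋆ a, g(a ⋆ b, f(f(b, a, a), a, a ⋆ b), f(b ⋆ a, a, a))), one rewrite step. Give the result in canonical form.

Canonical form:  g(a ⋆ b ⋆ g(a ⋆ b, g(a, a, a), a ⋆ b), a ⋆ b, g(a ⋆ b, f(f(b, a, a), a, a ⋆ b), f(a ⋆ b, a, a)))
Apply R1:  consuming a, b;  x := g(a ⋆ b, g(a, a, a), a ⋆ b)
The extension variable absorbs all remaining arguments, so the whole application is rewritten.
New term:  g(g(a ⋆ b, g(a, a, a), a ⋆ b), a ⋆ b, g(a ⋆ b, f(f(b, a, a), a, a ⋆ b), f(a ⋆ b, a, a)))

Answer: g(g(a ⋆ b, g(a, a, a), a ⋆ b), a ⋆ b, g(a ⋆ b, f(f(b, a, a), a, a ⋆ b), f(a ⋆ b, a, a)))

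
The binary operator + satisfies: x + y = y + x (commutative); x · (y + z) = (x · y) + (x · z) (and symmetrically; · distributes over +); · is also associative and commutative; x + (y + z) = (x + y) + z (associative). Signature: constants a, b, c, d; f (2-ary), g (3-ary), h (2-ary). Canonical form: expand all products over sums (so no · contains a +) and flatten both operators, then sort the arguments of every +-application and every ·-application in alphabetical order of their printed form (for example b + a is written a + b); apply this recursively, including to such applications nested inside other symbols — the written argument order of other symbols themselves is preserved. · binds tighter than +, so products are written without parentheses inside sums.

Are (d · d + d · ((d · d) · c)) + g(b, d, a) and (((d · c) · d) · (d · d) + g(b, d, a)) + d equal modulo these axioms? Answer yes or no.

Left:  (d · d + d · ((d · d) · c)) + g(b, d, a)
  Merge nested applications:  d · d + c · d · d · d + g(b, d, a)
  Order the arguments:  c · d · d · d + d · d + g(b, d, a)
Right:  (((d · c) · d) · (d · d) + g(b, d, a)) + d
  Merge nested applications:  c · d · d · d · d + g(b, d, a) + d
  Sort arguments:  c · d · d · d · d + d + g(b, d, a)

Answer: no — c · d · d · d + d · d + g(b, d, a) vs c · d · d · d · d + d + g(b, d, a)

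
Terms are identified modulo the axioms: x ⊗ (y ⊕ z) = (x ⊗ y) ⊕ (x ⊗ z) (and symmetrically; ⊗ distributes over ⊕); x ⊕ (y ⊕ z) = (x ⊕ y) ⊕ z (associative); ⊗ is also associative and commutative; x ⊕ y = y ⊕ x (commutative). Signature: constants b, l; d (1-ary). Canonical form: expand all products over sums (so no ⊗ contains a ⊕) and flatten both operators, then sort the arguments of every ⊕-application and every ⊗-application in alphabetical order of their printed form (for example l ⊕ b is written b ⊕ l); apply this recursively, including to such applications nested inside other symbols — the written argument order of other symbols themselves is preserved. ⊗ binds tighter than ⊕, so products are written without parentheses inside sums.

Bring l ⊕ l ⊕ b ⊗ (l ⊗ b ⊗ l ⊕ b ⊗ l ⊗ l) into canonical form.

Distribute:  l ⊕ l ⊕ b ⊗ b ⊗ l ⊗ l ⊕ b ⊗ b ⊗ l ⊗ l
Order the arguments:  b ⊗ b ⊗ l ⊗ l ⊕ b ⊗ b ⊗ l ⊗ l ⊕ l ⊕ l

Answer: b ⊗ b ⊗ l ⊗ l ⊕ b ⊗ b ⊗ l ⊗ l ⊕ l ⊕ l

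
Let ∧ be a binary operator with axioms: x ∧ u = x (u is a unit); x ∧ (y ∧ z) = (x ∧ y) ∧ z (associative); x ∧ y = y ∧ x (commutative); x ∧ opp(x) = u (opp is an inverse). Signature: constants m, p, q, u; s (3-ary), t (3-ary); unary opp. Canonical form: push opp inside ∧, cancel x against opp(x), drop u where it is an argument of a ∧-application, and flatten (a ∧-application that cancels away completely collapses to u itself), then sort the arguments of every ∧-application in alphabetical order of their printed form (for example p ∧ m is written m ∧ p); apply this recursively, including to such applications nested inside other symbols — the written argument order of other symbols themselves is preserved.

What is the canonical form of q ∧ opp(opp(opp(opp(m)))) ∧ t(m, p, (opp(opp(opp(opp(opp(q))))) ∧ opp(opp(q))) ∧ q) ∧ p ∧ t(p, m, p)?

Push opp inside:  distribute opp over ∧ and collapse double opp
Collect:  q ∧ m ∧ t(m, p, q) ∧ p ∧ t(p, m, p)
Sort:  m ∧ p ∧ q ∧ t(m, p, q) ∧ t(p, m, p)

Answer: m ∧ p ∧ q ∧ t(m, p, q) ∧ t(p, m, p)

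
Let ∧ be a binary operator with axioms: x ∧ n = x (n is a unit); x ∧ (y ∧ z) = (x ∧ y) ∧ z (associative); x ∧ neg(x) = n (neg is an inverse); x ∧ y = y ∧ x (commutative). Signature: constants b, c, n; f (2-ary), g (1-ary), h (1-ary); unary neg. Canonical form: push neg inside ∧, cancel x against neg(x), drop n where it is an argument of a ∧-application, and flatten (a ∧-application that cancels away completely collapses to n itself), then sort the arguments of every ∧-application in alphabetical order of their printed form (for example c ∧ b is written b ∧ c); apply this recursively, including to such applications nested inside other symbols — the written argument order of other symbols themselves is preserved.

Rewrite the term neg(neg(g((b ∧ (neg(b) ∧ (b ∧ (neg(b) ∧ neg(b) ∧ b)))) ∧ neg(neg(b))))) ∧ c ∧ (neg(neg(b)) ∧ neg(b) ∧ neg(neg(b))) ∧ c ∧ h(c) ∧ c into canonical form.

Push neg inside:  distribute neg over ∧ and collapse double neg
Combine occurrences:  g(b) ∧ c ∧ c ∧ c ∧ b ∧ h(c)
Sort arguments:  b ∧ c ∧ c ∧ c ∧ g(b) ∧ h(c)

Answer: b ∧ c ∧ c ∧ c ∧ g(b) ∧ h(c)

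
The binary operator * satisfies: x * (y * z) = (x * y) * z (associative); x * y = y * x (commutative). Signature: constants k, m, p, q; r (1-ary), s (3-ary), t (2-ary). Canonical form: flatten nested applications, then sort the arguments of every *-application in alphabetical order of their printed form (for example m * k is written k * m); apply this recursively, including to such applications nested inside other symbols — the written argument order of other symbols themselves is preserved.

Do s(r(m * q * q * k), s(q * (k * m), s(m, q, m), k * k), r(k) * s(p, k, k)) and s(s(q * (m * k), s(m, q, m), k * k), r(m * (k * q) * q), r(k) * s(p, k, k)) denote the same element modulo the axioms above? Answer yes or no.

Left:  s(r(m * q * q * k), s(q * (k * m), s(m, q, m), k * k), r(k) * s(p, k, k))
  Work inside:  q * (k * m)
  Merge nested applications:  q * k * m
  Order the arguments:  k * m * q
  Reassemble:  s(r(k * m * q * q), s(k * m * q, s(m, q, m), k * k), r(k) * s(p, k, k))
Right:  s(s(q * (m * k), s(m, q, m), k * k), r(m * (k * q) * q), r(k) * s(p, k, k))
  Work inside:  m * (k * q) * q
  Flatten:  m * k * q * q
  Sort arguments:  k * m * q * q
  Reassemble:  s(s(k * m * q, s(m, q, m), k * k), r(k * m * q * q), r(k) * s(p, k, k))

Answer: no — s(r(k * m * q * q), s(k * m * q, s(m, q, m), k * k), r(k) * s(p, k, k)) vs s(s(k * m * q, s(m, q, m), k * k), r(k * m * q * q), r(k) * s(p, k, k))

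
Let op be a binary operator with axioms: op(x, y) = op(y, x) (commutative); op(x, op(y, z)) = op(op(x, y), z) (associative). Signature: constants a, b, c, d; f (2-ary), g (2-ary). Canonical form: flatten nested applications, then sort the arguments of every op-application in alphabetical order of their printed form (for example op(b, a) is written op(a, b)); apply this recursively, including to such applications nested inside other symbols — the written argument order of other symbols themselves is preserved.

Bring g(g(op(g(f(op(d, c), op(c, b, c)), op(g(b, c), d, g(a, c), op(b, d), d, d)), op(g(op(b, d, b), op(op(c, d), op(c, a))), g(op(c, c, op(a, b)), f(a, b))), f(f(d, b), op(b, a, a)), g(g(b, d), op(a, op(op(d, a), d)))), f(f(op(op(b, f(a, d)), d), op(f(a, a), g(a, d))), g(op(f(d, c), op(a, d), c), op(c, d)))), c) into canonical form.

Work inside:  op(g(f(op(d, c), op(c, b, c)), op(g(b, c), d, g(a, c), op(b, d), d, d)), op(g(op(b, d, b), op(op(c, d), op(c, a))), g(op(c, c, op(a, b)), f(a, b))), f(f(d, b), op(b, a, a)), g(g(b, d), op(a, op(op(d, a), d))))
Un-nest:  op(g(f(op(d, c), op(c, b, c)), op(g(b, c), d, g(a, c), op(b, d), d, d)), g(op(b, d, b), op(op(c, d), op(c, a))), g(op(c, c, op(a, b)), f(a, b)), f(f(d, b), op(b, a, a)), g(g(b, d), op(a, op(op(d, a), d))))
Simplify inside:  g(f(op(d, c), op(c, b, c)), op(g(b, c), d, g(a, c), op(b, d), d, d))  →  g(f(op(c, d), op(b, c, c)), op(b, d, d, d, d, g(a, c), g(b, c)))
Inside:  g(op(b, d, b), op(op(c, d), op(c, a)))  →  g(op(b, b, d), op(a, c, c, d))
Canonicalize subterm:  g(op(c, c, op(a, b)), f(a, b))  →  g(op(a, b, c, c), f(a, b))
Sort arguments:  op(f(f(d, b), op(a, a, b)), g(f(op(c, d), op(b, c, c)), op(b, d, d, d, d, g(a, c), g(b, c))), g(g(b, d), op(a, a, d, d)), g(op(a, b, c, c), f(a, b)), g(op(b, b, d), op(a, c, c, d)))
Rebuild:  g(g(op(f(f(d, b), op(a, a, b)), g(f(op(c, d), op(b, c, c)), op(b, d, d, d, d, g(a, c), g(b, c))), g(g(b, d), op(a, a, d, d)), g(op(a, b, c, c), f(a, b)), g(op(b, b, d), op(a, c, c, d))), f(f(op(b, d, f(a, d)), op(f(a, a), g(a, d))), g(op(a, c, d, f(d, c)), op(c, d)))), c)

Answer: g(g(op(f(f(d, b), op(a, a, b)), g(f(op(c, d), op(b, c, c)), op(b, d, d, d, d, g(a, c), g(b, c))), g(g(b, d), op(a, a, d, d)), g(op(a, b, c, c), f(a, b)), g(op(b, b, d), op(a, c, c, d))), f(f(op(b, d, f(a, d)), op(f(a, a), g(a, d))), g(op(a, c, d, f(d, c)), op(c, d)))), c)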